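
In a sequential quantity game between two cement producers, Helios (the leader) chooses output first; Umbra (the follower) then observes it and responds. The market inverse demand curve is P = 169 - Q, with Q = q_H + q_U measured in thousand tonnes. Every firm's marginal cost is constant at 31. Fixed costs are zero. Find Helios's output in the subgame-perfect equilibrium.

69

Solve by backward induction. Given q_H, the follower Umbra maximises π_U = (169 - q_H - q_U)q_U - 31q_U.
Follower FOC: 138 - q_H - 2q_U = 0, so q_U(q_H) = (138 - q_H)/2.
Helios substitutes q_U(q_H) into its own profit: π_H = q_H(169 - q_H - (138 - q_H)/2) - 31q_H = (100 - (1/2)q_H)q_H - 31q_H.
Leader FOC: 69 - q_H = 0, so q_H = 69.
Then q_U = (138 - 69)/2 = 69/2.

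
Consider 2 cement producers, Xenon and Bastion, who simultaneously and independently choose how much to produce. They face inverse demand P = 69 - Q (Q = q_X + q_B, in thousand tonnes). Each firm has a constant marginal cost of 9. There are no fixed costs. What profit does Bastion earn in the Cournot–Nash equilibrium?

400

Each firm earns π_i = (69 - Q)q_i - 9q_i.
First-order condition (treating rivals' output as given): 60 - 2q_i - q_j = 0.
By symmetry each firm produces the same amount; substituting q_j = q_i yields q_i = 60/3 = 20.
Price P = 69 - 40 = 29.
Bastion's profit: (29 - 9)·20 = 400.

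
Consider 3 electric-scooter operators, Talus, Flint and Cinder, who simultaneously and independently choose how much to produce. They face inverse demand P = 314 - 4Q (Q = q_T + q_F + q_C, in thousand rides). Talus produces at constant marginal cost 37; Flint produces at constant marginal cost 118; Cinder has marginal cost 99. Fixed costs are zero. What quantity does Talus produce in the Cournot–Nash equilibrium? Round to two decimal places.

Talus's profit: π_T = (314 - 4Q)q_T - (37q_T). Setting ∂π_T/∂q_T = 0: 277 - 8q_T - 4(q_F + q_C) = 0.
Flint's profit: π_F = (314 - 4Q)q_F - (118q_F). Setting ∂π_F/∂q_F = 0: 196 - 8q_F - 4(q_T + q_C) = 0.
Cinder's profit: π_C = (314 - 4Q)q_C - (99q_C). Setting ∂π_C/∂q_C = 0: 215 - 8q_C - 4(q_T + q_F) = 0.
Summing all 3 equations gives 688 − 16Q = 0, hence Q = 43.
Back-substituting: q_T = (277 − 172)/4 = 105/4, q_F = (196 − 172)/4 = 6, q_C = (215 − 172)/4 = 43/4.

26.25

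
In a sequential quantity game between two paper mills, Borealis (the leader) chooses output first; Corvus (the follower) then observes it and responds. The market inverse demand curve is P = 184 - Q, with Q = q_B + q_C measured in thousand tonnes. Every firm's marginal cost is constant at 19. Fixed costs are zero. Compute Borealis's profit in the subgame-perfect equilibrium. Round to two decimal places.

3403.13

The follower Corvus best-responds to any q_B: π_C = (184 - Q)q_C - 19q_C.
Follower FOC: 165 - q_B - 2q_C = 0, so q_C(q_B) = (165 - q_B)/2.
Borealis substitutes q_C(q_B) into its own profit: π_B = q_B(184 - q_B - (165 - q_B)/2) - 19q_B = (203/2 - (1/2)q_B)q_B - 19q_B.
The leader's first-order condition 165/2 - q_B = 0 yields q_B = 165/2.
Then q_C = (165 - 165/2)/2 = 165/4.
Price P = 184 - 495/4 = 241/4.
Borealis's profit: (241/4 - 19)·(165/2) = 3403.1250.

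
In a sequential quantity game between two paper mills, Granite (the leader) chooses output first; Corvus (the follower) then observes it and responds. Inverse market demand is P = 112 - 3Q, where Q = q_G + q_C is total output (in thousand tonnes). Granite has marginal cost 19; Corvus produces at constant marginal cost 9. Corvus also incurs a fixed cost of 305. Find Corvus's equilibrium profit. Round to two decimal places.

Solve by backward induction. Given q_G, the follower Corvus maximises π_C = (112 - 3q_G - 3q_C)q_C - 9q_C.
∂π_C/∂q_C = 103 - 3q_G - 6q_C = 0 gives the reaction function q_C = (103 - 3q_G)/6.
The leader anticipates this reaction. Substituting into P = 112 - 3Q gives P = 121/2 - (3/2)q_G, so π_G = (121/2 - (3/2)q_G)q_G - 19q_G.
Leader FOC: 83/2 - 3q_G = 0, so q_G = 83/6.
Then q_C = (103 - 3·(83/6))/6 = 41/4.
Price P = 112 - 3·(289/12) = 159/4.
Corvus's profit: (159/4 - 9)·(41/4) - 305 = 163/16.

10.19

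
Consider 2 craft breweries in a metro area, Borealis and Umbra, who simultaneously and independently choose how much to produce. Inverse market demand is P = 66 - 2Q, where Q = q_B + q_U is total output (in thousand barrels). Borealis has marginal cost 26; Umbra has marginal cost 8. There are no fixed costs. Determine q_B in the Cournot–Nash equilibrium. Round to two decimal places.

3.67

Borealis's profit: π_B = (66 - 2Q)q_B - (26q_B). Setting ∂π_B/∂q_B = 0: 40 - 4q_B - 2(q_U) = 0.
Umbra's first-order condition: 58 - 4q_U - 2(q_B) = 0.
Rearranging gives the reaction functions q_B = (40 - 2q_U)/4 and q_U = (58 - 2q_B)/4.
Substituting one into the other gives q_B = 11/3 and q_U = 38/3.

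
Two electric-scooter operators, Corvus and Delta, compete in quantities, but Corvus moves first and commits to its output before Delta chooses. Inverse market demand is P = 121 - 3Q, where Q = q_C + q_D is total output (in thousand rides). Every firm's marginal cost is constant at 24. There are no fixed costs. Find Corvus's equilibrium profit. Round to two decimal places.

The follower Delta best-responds to any q_C: π_D = (121 - 3Q)q_D - 24q_D.
Follower FOC: 97 - 3q_C - 6q_D = 0, so q_D(q_C) = (97 - 3q_C)/6.
Corvus substitutes q_D(q_C) into its own profit: π_C = q_C(121 - 3q_C - (97 - 3q_C)/2) - 24q_C = (145/2 - (3/2)q_C)q_C - 24q_C.
The leader's first-order condition 97/2 - 3q_C = 0 yields q_C = 97/6.
Then q_D = (97 - 3·(97/6))/6 = 97/12.
Price P = 121 - 3·(97/4) = 193/4.
Corvus's profit: (193/4 - 24)·(97/6) = 392.0417.

392.04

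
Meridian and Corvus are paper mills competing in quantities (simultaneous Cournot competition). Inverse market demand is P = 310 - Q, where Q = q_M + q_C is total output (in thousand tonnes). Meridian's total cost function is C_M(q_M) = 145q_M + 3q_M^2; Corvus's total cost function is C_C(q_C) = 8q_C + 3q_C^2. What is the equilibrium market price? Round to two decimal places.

258.11

Meridian's profit: π_M = (310 - Q)q_M - (145q_M + 3q_M²). Setting ∂π_M/∂q_M = 0: 165 - 8q_M - (q_C) = 0.
Corvus's profit: π_C = (310 - Q)q_C - (8q_C + 3q_C²). Setting ∂π_C/∂q_C = 0: 302 - 8q_C - (q_M) = 0.
So q_M = (165 - q_C)/8 and q_C = (302 - q_M)/8.
Substituting one into the other gives q_M = 1018/63 and q_C = 35.7302.
Total output Q = 467/9, so price P = 310 - 467/9 = 258.1111.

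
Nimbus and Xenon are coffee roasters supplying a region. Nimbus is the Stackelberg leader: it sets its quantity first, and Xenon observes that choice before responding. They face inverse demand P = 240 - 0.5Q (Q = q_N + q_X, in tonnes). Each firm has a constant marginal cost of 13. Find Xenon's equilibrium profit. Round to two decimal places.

The follower Xenon best-responds to any q_N: π_X = (240 - 0.5Q)q_X - 13q_X.
Setting the follower's marginal profit to zero, 227 - (1/2)q_N - q_X = 0, i.e. q_X = (227 - (1/2)q_N).
The leader anticipates this reaction. Substituting into P = 240 - 0.5Q gives P = 253/2 - (1/4)q_N, so π_N = (253/2 - (1/4)q_N)q_N - 13q_N.
Leader FOC: 227/2 - (1/2)q_N = 0, so q_N = 227.
Then q_X = (227 - (1/2)·227) = 227/2.
Price P = 240 - (1/2)·(681/2) = 279/4.
Xenon's profit: (279/4 - 13)·(227/2) = 6441.1250.

6441.13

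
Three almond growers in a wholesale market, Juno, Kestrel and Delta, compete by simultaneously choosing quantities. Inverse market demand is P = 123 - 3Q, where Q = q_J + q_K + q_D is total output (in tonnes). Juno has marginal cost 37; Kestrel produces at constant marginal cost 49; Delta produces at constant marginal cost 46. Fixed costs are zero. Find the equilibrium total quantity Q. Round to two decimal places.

19.75

Juno's profit: π_J = (123 - 3Q)q_J - (37q_J). Setting ∂π_J/∂q_J = 0: 86 - 6q_J - 3(q_K + q_D) = 0.
Kestrel's first-order condition: 74 - 6q_K - 3(q_J + q_D) = 0.
Delta's first-order condition: 77 - 6q_D - 3(q_J + q_K) = 0.
Adding the 3 conditions: 237 − 6Q − 6Q = 0, i.e. Q = 79/4.
Back-substituting: q_J = (86 − 237/4)/3 = 107/12, q_K = (74 − 237/4)/3 = 59/12, q_D = (77 − 237/4)/3 = 71/12.
Total output Q = 107/12 + 59/12 + 71/12 = 79/4.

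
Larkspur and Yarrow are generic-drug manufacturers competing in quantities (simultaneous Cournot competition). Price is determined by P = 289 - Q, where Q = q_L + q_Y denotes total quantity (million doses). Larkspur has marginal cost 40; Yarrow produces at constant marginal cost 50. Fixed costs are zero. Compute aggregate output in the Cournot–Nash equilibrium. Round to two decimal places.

162.67

Larkspur's profit: π_L = (289 - Q)q_L - (40q_L). Setting ∂π_L/∂q_L = 0: 249 - 2q_L - (q_Y) = 0.
Yarrow's first-order condition: 239 - 2q_Y - (q_L) = 0.
Rearranging gives the reaction functions q_L = (249 - q_Y)/2 and q_Y = (239 - q_L)/2.
Substituting one into the other gives q_L = 259/3 and q_Y = 229/3.
Total output Q = 259/3 + 229/3 = 488/3.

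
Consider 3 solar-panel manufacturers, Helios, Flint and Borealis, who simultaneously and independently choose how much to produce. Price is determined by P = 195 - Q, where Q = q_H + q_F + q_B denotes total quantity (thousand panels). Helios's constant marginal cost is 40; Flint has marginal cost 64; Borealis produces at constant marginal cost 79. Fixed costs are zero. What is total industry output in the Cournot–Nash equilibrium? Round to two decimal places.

100.50

Helios's profit: π_H = (195 - Q)q_H - (40q_H). Setting ∂π_H/∂q_H = 0: 155 - 2q_H - (q_F + q_B) = 0.
Flint's profit: π_F = (195 - Q)q_F - (64q_F). Setting ∂π_F/∂q_F = 0: 131 - 2q_F - (q_H + q_B) = 0.
Borealis's first-order condition: 116 - 2q_B - (q_H + q_F) = 0.
Adding the 3 first-order conditions: 402 − 4Q = 0, so Q = 201/2.
Back-substituting: q_H = (155 − 201/2) = 109/2, q_F = (131 − 201/2) = 61/2, q_B = (116 − 201/2) = 31/2.
Total output Q = 109/2 + 61/2 + 31/2 = 201/2.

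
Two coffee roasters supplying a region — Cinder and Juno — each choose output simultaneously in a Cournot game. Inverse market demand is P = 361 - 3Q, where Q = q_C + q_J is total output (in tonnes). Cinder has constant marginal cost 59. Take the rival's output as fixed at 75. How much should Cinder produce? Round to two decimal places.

With the rival's output fixed at 75, Cinder's profit is π_C = (361 - 3·75 - 3q_C)q_C - (59q_C) = (136 - 3q_C)q_C - (59q_C).
∂π_C/∂q_C = 77 - 6q_C = 0, so q_C = 77/6.

12.83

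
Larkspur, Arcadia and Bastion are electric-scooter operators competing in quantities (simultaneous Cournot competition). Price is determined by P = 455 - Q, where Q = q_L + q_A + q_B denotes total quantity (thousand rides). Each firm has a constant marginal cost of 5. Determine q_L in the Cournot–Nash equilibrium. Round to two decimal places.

Each firm earns π_i = (455 - Q)q_i - 5q_i.
Setting ∂π_i/∂q_i = 0 with rivals' quantities fixed: 450 - 2q_i - Σ_{j≠i} q_j = 0.
With identical firms every q_j equals q_i, so Σ_{j≠i} q_j = 2q_i and 450 = 4q_i, giving q_i = 225/2.

112.50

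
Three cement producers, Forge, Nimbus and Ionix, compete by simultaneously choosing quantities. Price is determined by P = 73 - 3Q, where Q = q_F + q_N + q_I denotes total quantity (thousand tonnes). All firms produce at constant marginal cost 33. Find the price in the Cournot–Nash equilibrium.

43

A representative firm's profit is π_i = q_i(73 - 3Q) - 33q_i.
First-order condition (treating rivals' output as given): 40 - 6q_i - 3·Σ_{j≠i} q_j = 0.
With identical firms every q_j equals q_i, so Σ_{j≠i} q_j = 2q_i and 40 = 12q_i, giving q_i = 10/3.
Total output Q = 10, so price P = 73 - 3·10 = 43.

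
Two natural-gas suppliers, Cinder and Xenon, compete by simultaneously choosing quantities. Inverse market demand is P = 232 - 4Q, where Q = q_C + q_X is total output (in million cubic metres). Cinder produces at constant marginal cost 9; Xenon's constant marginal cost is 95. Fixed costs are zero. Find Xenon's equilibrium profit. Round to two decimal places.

Cinder's profit: π_C = (232 - 4Q)q_C - (9q_C). Setting ∂π_C/∂q_C = 0: 223 - 8q_C - 4(q_X) = 0.
Xenon's profit: π_X = (232 - 4Q)q_X - (95q_X). Setting ∂π_X/∂q_X = 0: 137 - 8q_X - 4(q_C) = 0.
So q_C = (223 - 4q_X)/8 and q_X = (137 - 4q_C)/8.
Solving the pair: q_C = 103/4, q_X = 17/4.
Price P = 232 - 4·30 = 112.
Xenon's profit: (112 - 95)·(17/4) = 289/4.

72.25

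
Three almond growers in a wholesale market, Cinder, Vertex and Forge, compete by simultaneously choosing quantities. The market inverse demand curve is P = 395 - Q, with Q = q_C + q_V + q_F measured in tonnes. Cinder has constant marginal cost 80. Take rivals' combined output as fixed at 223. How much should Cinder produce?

With rivals' combined output fixed at 223, Cinder's profit is π_C = (395 - 223 - q_C)q_C - (80q_C) = (172 - q_C)q_C - (80q_C).
∂π_C/∂q_C = 92 - 2q_C = 0, so q_C = 46.

46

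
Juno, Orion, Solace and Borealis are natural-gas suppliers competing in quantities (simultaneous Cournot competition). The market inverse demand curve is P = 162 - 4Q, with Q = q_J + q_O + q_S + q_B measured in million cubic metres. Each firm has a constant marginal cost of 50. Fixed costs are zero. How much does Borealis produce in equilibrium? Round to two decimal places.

A representative firm's profit is π_i = q_i(162 - 4Q) - 50q_i.
First-order condition (treating rivals' output as given): 112 - 8q_i - 4·Σ_{j≠i} q_j = 0.
By symmetry each firm produces the same amount; substituting Σ_{j≠i} q_j = 3q_i yields q_i = 112/20 = 28/5.

5.60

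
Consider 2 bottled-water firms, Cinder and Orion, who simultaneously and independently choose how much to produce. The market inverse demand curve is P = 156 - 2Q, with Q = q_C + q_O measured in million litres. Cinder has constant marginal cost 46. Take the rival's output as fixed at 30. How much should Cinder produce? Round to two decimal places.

12.50

With the rival's output fixed at 30, Cinder's profit is π_C = (156 - 2·30 - 2q_C)q_C - (46q_C) = (96 - 2q_C)q_C - (46q_C).
∂π_C/∂q_C = 50 - 4q_C = 0, so q_C = 25/2.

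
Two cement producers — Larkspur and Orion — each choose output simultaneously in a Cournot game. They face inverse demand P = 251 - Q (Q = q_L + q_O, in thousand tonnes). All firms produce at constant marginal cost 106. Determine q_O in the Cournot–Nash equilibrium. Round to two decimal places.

A representative firm's profit is π_i = q_i(251 - Q) - 106q_i.
First-order condition (treating rivals' output as given): 145 - 2q_i - q_j = 0.
With identical firms every q_j equals q_i, so q_j = q_i and 145 = 3q_i, giving q_i = 145/3.

48.33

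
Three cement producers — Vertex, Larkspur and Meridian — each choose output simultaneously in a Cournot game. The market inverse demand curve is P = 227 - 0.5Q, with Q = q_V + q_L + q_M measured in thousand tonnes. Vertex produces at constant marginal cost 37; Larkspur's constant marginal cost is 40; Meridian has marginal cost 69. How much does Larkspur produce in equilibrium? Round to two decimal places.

106.50

Vertex's profit: π_V = (227 - 0.5Q)q_V - (37q_V). Setting ∂π_V/∂q_V = 0: 190 - q_V - (1/2)(q_L + q_M) = 0.
Larkspur's first-order condition: 187 - q_L - (1/2)(q_V + q_M) = 0.
Meridian's first-order condition: 158 - q_M - (1/2)(q_V + q_L) = 0.
Summing all 3 equations gives 535 − 2Q = 0, hence Q = 535/2.
Back-substituting: q_V = (190 − 535/4)/(1/2) = 225/2, q_L = (187 − 535/4)/(1/2) = 213/2, q_M = (158 − 535/4)/(1/2) = 97/2.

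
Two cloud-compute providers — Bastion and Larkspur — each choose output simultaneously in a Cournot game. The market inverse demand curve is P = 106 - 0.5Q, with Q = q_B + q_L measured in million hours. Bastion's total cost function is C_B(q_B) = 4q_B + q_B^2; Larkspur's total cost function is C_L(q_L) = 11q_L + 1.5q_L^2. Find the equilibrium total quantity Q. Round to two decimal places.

Bastion's profit: π_B = (106 - 0.5Q)q_B - (4q_B + q_B²). Setting ∂π_B/∂q_B = 0: 102 - 3q_B - (1/2)(q_L) = 0.
Larkspur's first-order condition: 95 - 4q_L - (1/2)(q_B) = 0.
Best responses: q_B = (102 - (1/2)q_L)/3, q_L = (95 - (1/2)q_B)/4.
Substituting one into the other gives q_B = 1442/47 and q_L = 936/47.
Total output Q = 1442/47 + 936/47 = 50.5957.

50.60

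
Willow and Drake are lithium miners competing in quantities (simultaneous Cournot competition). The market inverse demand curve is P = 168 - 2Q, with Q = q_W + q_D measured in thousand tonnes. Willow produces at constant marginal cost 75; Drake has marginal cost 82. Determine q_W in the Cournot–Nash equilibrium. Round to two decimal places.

Willow's profit: π_W = (168 - 2Q)q_W - (75q_W). Setting ∂π_W/∂q_W = 0: 93 - 4q_W - 2(q_D) = 0.
Drake's profit: π_D = (168 - 2Q)q_D - (82q_D). Setting ∂π_D/∂q_D = 0: 86 - 4q_D - 2(q_W) = 0.
So q_W = (93 - 2q_D)/4 and q_D = (86 - 2q_W)/4.
Substituting one into the other gives q_W = 50/3 and q_D = 79/6.

16.67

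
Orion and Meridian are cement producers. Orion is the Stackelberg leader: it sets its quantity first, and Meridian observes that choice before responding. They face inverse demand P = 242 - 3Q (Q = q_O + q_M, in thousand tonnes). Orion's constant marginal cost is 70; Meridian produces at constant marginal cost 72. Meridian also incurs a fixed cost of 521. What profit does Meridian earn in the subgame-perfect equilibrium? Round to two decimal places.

53.08

Solve by backward induction. Given q_O, the follower Meridian maximises π_M = (242 - 3q_O - 3q_M)q_M - 72q_M.
Follower FOC: 170 - 3q_O - 6q_M = 0, so q_M(q_O) = (170 - 3q_O)/6.
The leader anticipates this reaction. Substituting into P = 242 - 3Q gives P = 157 - (3/2)q_O, so π_O = (157 - (3/2)q_O)q_O - 70q_O.
Maximising: ∂π_O/∂q_O = 87 - 3q_O = 0, giving q_O = 29.
Then q_M = (170 - 3·29)/6 = 83/6.
Price P = 242 - 3·(257/6) = 227/2.
Meridian's profit: (227/2 - 72)·(83/6) - 521 = 637/12.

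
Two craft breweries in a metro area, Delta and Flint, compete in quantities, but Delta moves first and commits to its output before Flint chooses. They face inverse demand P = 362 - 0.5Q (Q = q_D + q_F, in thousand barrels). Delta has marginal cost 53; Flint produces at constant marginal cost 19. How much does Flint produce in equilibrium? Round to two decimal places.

Solve by backward induction. Given q_D, the follower Flint maximises π_F = (362 - (1/2)q_D - (1/2)q_F)q_F - 19q_F.
∂π_F/∂q_F = 343 - (1/2)q_D - q_F = 0 gives the reaction function q_F = (343 - (1/2)q_D).
The leader anticipates this reaction. Substituting into P = 362 - 0.5Q gives P = 381/2 - (1/4)q_D, so π_D = (381/2 - (1/4)q_D)q_D - 53q_D.
The leader's first-order condition 275/2 - (1/2)q_D = 0 yields q_D = 275.
Then q_F = (343 - (1/2)·275) = 411/2.

205.50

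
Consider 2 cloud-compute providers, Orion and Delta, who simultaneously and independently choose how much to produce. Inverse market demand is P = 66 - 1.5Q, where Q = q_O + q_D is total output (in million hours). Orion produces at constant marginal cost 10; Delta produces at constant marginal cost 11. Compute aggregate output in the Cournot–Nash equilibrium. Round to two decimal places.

24.67

Orion's profit: π_O = (66 - 1.5Q)q_O - (10q_O). Setting ∂π_O/∂q_O = 0: 56 - 3q_O - (3/2)(q_D) = 0.
Delta's first-order condition: 55 - 3q_D - (3/2)(q_O) = 0.
So q_O = (56 - (3/2)q_D)/3 and q_D = (55 - (3/2)q_O)/3.
Substituting one into the other gives q_O = 38/3 and q_D = 12.
Total output Q = 38/3 + 12 = 74/3.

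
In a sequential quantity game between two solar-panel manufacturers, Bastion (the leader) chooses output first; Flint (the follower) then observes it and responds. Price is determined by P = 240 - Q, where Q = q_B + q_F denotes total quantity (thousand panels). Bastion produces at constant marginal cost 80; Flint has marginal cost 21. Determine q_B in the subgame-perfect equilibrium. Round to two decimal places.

50.50

The follower Flint best-responds to any q_B: π_F = (240 - Q)q_F - 21q_F.
Setting the follower's marginal profit to zero, 219 - q_B - 2q_F = 0, i.e. q_F = (219 - q_B)/2.
The leader anticipates this reaction. Substituting into P = 240 - Q gives P = 261/2 - (1/2)q_B, so π_B = (261/2 - (1/2)q_B)q_B - 80q_B.
The leader's first-order condition 101/2 - q_B = 0 yields q_B = 101/2.
Then q_F = (219 - 101/2)/2 = 337/4.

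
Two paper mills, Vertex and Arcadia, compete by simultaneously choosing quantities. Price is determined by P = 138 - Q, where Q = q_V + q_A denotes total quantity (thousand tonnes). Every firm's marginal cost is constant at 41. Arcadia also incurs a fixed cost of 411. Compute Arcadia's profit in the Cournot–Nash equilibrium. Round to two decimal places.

A representative firm's profit is π_i = q_i(138 - Q) - 41q_i.
First-order condition (treating rivals' output as given): 97 - 2q_i - q_j = 0.
By symmetry each firm produces the same amount; substituting q_j = q_i yields q_i = 97/3.
Price P = 138 - 194/3 = 220/3.
Arcadia's profit: (220/3 - 41)·(97/3) - 411 = 634.4444.

634.44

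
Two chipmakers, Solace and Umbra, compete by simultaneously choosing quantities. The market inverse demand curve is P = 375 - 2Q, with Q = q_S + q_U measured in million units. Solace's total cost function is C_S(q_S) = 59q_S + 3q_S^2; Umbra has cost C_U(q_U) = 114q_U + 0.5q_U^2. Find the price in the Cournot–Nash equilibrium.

Solace's profit: π_S = (375 - 2Q)q_S - (59q_S + 3q_S²). Setting ∂π_S/∂q_S = 0: 316 - 10q_S - 2(q_U) = 0.
Umbra's profit: π_U = (375 - 2Q)q_U - (114q_U + (1/2)q_U²). Setting ∂π_U/∂q_U = 0: 261 - 5q_U - 2(q_S) = 0.
Rearranging gives the reaction functions q_S = (316 - 2q_U)/10 and q_U = (261 - 2q_S)/5.
Substituting one into the other gives q_S = 23 and q_U = 43.
Total output Q = 66, so price P = 375 - 2·66 = 243.

243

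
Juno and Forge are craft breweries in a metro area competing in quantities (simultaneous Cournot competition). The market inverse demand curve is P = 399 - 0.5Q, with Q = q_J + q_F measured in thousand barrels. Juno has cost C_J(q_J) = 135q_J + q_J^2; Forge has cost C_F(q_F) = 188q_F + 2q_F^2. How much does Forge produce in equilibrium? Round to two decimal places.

Juno's profit: π_J = (399 - 0.5Q)q_J - (135q_J + q_J²). Setting ∂π_J/∂q_J = 0: 264 - 3q_J - (1/2)(q_F) = 0.
Forge's first-order condition: 211 - 5q_F - (1/2)(q_J) = 0.
Best responses: q_J = (264 - (1/2)q_F)/3, q_F = (211 - (1/2)q_J)/5.
Substituting one into the other gives q_J = 82.3390 and q_F = 33.9661.

33.97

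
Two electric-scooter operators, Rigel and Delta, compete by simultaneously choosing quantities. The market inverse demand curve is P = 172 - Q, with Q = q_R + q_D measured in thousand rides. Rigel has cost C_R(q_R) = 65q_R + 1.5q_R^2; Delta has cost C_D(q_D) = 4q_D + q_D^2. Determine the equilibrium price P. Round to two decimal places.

119.74

Rigel's profit: π_R = (172 - Q)q_R - (65q_R + (3/2)q_R²). Setting ∂π_R/∂q_R = 0: 107 - 5q_R - (q_D) = 0.
Delta's profit: π_D = (172 - Q)q_D - (4q_D + q_D²). Setting ∂π_D/∂q_D = 0: 168 - 4q_D - (q_R) = 0.
Best responses: q_R = (107 - q_D)/5, q_D = (168 - q_R)/4.
Solving the pair: q_R = 260/19, q_D = 733/19.
Total output Q = 993/19, so price P = 172 - 993/19 = 119.7368.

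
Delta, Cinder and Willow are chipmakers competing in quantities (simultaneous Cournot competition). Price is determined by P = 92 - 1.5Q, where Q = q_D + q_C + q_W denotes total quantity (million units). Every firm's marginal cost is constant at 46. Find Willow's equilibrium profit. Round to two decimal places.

A representative firm's profit is π_i = q_i(92 - 1.5Q) - 46q_i.
Setting ∂π_i/∂q_i = 0 with rivals' quantities fixed: 46 - 3q_i - (3/2)·Σ_{j≠i} q_j = 0.
With identical firms every q_j equals q_i, so Σ_{j≠i} q_j = 2q_i and 46 = 6q_i, giving q_i = 23/3.
Price P = 92 - (3/2)·23 = 115/2.
Willow's profit: (115/2 - 46)·(23/3) = 529/6.

88.17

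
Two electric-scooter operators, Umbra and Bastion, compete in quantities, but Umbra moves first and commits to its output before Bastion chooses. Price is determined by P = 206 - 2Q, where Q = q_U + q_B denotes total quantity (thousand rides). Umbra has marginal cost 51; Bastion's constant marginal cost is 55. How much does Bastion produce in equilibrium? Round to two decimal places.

17.88

Solve by backward induction. Given q_U, the follower Bastion maximises π_B = (206 - 2q_U - 2q_B)q_B - 55q_B.
Setting the follower's marginal profit to zero, 151 - 2q_U - 4q_B = 0, i.e. q_B = (151 - 2q_U)/4.
Umbra substitutes q_B(q_U) into its own profit: π_U = q_U(206 - 2q_U - (151 - 2q_U)/2) - 51q_U = (261/2 - q_U)q_U - 51q_U.
Leader FOC: 159/2 - 2q_U = 0, so q_U = 159/4.
Then q_B = (151 - 2·(159/4))/4 = 143/8.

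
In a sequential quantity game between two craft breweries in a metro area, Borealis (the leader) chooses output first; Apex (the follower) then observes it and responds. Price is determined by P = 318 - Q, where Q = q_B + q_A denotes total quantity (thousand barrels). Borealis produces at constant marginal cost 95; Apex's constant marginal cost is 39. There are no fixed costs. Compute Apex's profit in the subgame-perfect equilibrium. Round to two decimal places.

Solve by backward induction. Given q_B, the follower Apex maximises π_A = (318 - q_B - q_A)q_A - 39q_A.
Follower FOC: 279 - q_B - 2q_A = 0, so q_A(q_B) = (279 - q_B)/2.
The leader anticipates this reaction. Substituting into P = 318 - Q gives P = 357/2 - (1/2)q_B, so π_B = (357/2 - (1/2)q_B)q_B - 95q_B.
Maximising: ∂π_B/∂q_B = 167/2 - q_B = 0, giving q_B = 167/2.
Then q_A = (279 - 167/2)/2 = 391/4.
Price P = 318 - 725/4 = 547/4.
Apex's profit: (547/4 - 39)·(391/4) = 9555.0625.

9555.06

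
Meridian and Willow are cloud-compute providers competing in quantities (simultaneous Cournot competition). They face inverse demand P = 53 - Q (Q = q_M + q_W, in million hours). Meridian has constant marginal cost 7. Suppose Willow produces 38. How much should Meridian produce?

With the rival's output fixed at 38, Meridian's profit is π_M = (53 - 38 - q_M)q_M - (7q_M) = (15 - q_M)q_M - (7q_M).
∂π_M/∂q_M = 8 - 2q_M = 0, so q_M = 4.

4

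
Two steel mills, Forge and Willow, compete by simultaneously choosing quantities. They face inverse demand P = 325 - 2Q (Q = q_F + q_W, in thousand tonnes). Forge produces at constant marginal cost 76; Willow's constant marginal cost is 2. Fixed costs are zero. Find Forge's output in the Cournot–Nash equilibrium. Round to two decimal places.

29.17

Forge's profit: π_F = (325 - 2Q)q_F - (76q_F). Setting ∂π_F/∂q_F = 0: 249 - 4q_F - 2(q_W) = 0.
Willow's profit: π_W = (325 - 2Q)q_W - (2q_W). Setting ∂π_W/∂q_W = 0: 323 - 4q_W - 2(q_F) = 0.
So q_F = (249 - 2q_W)/4 and q_W = (323 - 2q_F)/4.
Solving the pair: q_F = 175/6, q_W = 397/6.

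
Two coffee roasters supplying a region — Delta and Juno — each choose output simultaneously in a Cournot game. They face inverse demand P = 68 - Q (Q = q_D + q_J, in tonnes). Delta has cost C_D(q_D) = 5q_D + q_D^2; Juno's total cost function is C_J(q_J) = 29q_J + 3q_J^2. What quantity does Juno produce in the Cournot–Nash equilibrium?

3

Delta's profit: π_D = (68 - Q)q_D - (5q_D + q_D²). Setting ∂π_D/∂q_D = 0: 63 - 4q_D - (q_J) = 0.
Juno's first-order condition: 39 - 8q_J - (q_D) = 0.
Best responses: q_D = (63 - q_J)/4, q_J = (39 - q_D)/8.
Solving the pair: q_D = 15, q_J = 3.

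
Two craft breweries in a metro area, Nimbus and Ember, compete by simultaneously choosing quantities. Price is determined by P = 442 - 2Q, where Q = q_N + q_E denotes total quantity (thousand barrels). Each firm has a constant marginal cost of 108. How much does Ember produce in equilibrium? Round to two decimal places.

A representative firm's profit is π_i = q_i(442 - 2Q) - 108q_i.
First-order condition (treating rivals' output as given): 334 - 4q_i - 2q_j = 0.
With identical firms every q_j equals q_i, so q_j = q_i and 334 = 6q_i, giving q_i = 167/3.

55.67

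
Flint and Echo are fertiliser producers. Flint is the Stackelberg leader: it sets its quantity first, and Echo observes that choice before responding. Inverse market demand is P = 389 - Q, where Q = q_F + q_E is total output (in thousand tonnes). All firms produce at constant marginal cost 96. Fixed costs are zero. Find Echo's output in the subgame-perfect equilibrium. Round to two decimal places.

73.25

The follower Echo best-responds to any q_F: π_E = (389 - Q)q_E - 96q_E.
Setting the follower's marginal profit to zero, 293 - q_F - 2q_E = 0, i.e. q_E = (293 - q_F)/2.
The leader anticipates this reaction. Substituting into P = 389 - Q gives P = 485/2 - (1/2)q_F, so π_F = (485/2 - (1/2)q_F)q_F - 96q_F.
The leader's first-order condition 293/2 - q_F = 0 yields q_F = 293/2.
Then q_E = (293 - 293/2)/2 = 293/4.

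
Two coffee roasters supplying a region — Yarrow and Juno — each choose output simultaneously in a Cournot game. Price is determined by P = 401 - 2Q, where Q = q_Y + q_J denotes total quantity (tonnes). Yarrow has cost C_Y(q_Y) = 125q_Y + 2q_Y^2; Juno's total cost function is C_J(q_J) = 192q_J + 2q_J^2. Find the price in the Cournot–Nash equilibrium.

304

Yarrow's profit: π_Y = (401 - 2Q)q_Y - (125q_Y + 2q_Y²). Setting ∂π_Y/∂q_Y = 0: 276 - 8q_Y - 2(q_J) = 0.
Juno's first-order condition: 209 - 8q_J - 2(q_Y) = 0.
Best responses: q_Y = (276 - 2q_J)/8, q_J = (209 - 2q_Y)/8.
Solving the pair: q_Y = 179/6, q_J = 56/3.
Total output Q = 97/2, so price P = 401 - 2·(97/2) = 304.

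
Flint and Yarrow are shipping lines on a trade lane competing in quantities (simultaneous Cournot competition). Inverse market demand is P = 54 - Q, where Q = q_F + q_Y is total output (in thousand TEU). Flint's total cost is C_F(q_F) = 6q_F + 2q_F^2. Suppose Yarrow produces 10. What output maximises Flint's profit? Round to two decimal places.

6.33

With the rival's output fixed at 10, Flint's profit is π_F = (54 - 10 - q_F)q_F - (6q_F + 2q_F²) = (44 - q_F)q_F - (6q_F + 2q_F²).
∂π_F/∂q_F = 38 - 6q_F = 0, so q_F = 19/3.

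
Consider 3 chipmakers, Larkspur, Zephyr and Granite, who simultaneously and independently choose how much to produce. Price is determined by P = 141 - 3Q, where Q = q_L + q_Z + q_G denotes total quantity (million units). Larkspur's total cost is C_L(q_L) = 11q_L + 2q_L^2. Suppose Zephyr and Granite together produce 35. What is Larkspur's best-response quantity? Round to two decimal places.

2.50

With rivals' combined output fixed at 35, Larkspur's profit is π_L = (141 - 3·35 - 3q_L)q_L - (11q_L + 2q_L²) = (36 - 3q_L)q_L - (11q_L + 2q_L²).
∂π_L/∂q_L = 25 - 10q_L = 0, so q_L = 5/2.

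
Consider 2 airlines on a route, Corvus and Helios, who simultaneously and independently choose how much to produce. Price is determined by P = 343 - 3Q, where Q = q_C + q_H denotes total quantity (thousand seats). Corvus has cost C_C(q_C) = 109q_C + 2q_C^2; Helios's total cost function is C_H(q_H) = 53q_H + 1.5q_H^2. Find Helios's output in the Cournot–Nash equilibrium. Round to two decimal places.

Corvus's profit: π_C = (343 - 3Q)q_C - (109q_C + 2q_C²). Setting ∂π_C/∂q_C = 0: 234 - 10q_C - 3(q_H) = 0.
Helios's first-order condition: 290 - 9q_H - 3(q_C) = 0.
So q_C = (234 - 3q_H)/10 and q_H = (290 - 3q_C)/9.
Substituting one into the other gives q_C = 412/27 and q_H = 27.1358.

27.14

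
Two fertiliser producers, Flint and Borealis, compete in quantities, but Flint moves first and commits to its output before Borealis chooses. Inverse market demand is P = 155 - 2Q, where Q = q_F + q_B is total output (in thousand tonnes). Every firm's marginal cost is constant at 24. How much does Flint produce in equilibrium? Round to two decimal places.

32.75

The follower Borealis best-responds to any q_F: π_B = (155 - 2Q)q_B - 24q_B.
∂π_B/∂q_B = 131 - 2q_F - 4q_B = 0 gives the reaction function q_B = (131 - 2q_F)/4.
Flint substitutes q_B(q_F) into its own profit: π_F = q_F(155 - 2q_F - (131 - 2q_F)/2) - 24q_F = (179/2 - q_F)q_F - 24q_F.
Maximising: ∂π_F/∂q_F = 131/2 - 2q_F = 0, giving q_F = 131/4.
Then q_B = (131 - 2·(131/4))/4 = 131/8.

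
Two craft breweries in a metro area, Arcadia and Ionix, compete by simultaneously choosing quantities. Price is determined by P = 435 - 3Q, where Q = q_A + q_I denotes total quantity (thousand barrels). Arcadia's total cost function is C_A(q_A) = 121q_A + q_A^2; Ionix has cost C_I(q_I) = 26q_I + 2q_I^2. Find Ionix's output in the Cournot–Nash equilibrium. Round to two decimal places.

32.82

Arcadia's profit: π_A = (435 - 3Q)q_A - (121q_A + q_A²). Setting ∂π_A/∂q_A = 0: 314 - 8q_A - 3(q_I) = 0.
Ionix's profit: π_I = (435 - 3Q)q_I - (26q_I + 2q_I²). Setting ∂π_I/∂q_I = 0: 409 - 10q_I - 3(q_A) = 0.
Best responses: q_A = (314 - 3q_I)/8, q_I = (409 - 3q_A)/10.
Substituting one into the other gives q_A = 1913/71 and q_I = 32.8169.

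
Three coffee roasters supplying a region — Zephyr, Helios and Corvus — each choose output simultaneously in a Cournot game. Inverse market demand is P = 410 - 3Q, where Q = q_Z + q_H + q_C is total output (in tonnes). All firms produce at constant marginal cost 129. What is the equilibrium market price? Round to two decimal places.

199.25

Each firm earns π_i = (410 - 3Q)q_i - 129q_i.
Setting ∂π_i/∂q_i = 0 with rivals' quantities fixed: 281 - 6q_i - 3·Σ_{j≠i} q_j = 0.
With identical firms every q_j equals q_i, so Σ_{j≠i} q_j = 2q_i and 281 = 12q_i, giving q_i = 281/12.
Total output Q = 281/4, so price P = 410 - 3·(281/4) = 797/4.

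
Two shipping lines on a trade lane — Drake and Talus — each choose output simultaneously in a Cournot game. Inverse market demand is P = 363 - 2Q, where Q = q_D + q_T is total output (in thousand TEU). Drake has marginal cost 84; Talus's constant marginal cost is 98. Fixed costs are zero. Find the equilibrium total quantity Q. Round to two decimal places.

90.67

Drake's profit: π_D = (363 - 2Q)q_D - (84q_D). Setting ∂π_D/∂q_D = 0: 279 - 4q_D - 2(q_T) = 0.
Talus's profit: π_T = (363 - 2Q)q_T - (98q_T). Setting ∂π_T/∂q_T = 0: 265 - 4q_T - 2(q_D) = 0.
Best responses: q_D = (279 - 2q_T)/4, q_T = (265 - 2q_D)/4.
Solving the pair: q_D = 293/6, q_T = 251/6.
Total output Q = 293/6 + 251/6 = 272/3.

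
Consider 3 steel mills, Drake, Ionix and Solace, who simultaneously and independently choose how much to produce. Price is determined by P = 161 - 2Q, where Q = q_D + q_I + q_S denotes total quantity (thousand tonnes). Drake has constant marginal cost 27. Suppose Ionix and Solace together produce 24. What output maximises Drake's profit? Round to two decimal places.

21.50

With rivals' combined output fixed at 24, Drake's profit is π_D = (161 - 2·24 - 2q_D)q_D - (27q_D) = (113 - 2q_D)q_D - (27q_D).
∂π_D/∂q_D = 86 - 4q_D = 0, so q_D = 43/2.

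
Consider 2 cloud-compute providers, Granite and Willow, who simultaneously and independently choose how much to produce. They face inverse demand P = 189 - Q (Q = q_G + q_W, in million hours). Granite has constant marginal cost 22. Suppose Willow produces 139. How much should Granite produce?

With the rival's output fixed at 139, Granite's profit is π_G = (189 - 139 - q_G)q_G - (22q_G) = (50 - q_G)q_G - (22q_G).
∂π_G/∂q_G = 28 - 2q_G = 0, so q_G = 14.

14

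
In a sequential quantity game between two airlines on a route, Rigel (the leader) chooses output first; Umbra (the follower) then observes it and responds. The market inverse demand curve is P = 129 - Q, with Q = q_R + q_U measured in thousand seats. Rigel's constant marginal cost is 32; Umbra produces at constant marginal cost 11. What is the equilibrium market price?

51

Solve by backward induction. Given q_R, the follower Umbra maximises π_U = (129 - q_R - q_U)q_U - 11q_U.
Setting the follower's marginal profit to zero, 118 - q_R - 2q_U = 0, i.e. q_U = (118 - q_R)/2.
The leader anticipates this reaction. Substituting into P = 129 - Q gives P = 70 - (1/2)q_R, so π_R = (70 - (1/2)q_R)q_R - 32q_R.
The leader's first-order condition 38 - q_R = 0 yields q_R = 38.
Then q_U = (118 - 38)/2 = 40.
Total output Q = 78, so price P = 129 - 78 = 51.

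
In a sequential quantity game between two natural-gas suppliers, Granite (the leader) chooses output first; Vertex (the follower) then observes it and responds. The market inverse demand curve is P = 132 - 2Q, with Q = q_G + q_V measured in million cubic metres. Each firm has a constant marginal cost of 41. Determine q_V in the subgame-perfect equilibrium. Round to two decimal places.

The follower Vertex best-responds to any q_G: π_V = (132 - 2Q)q_V - 41q_V.
Follower FOC: 91 - 2q_G - 4q_V = 0, so q_V(q_G) = (91 - 2q_G)/4.
The leader anticipates this reaction. Substituting into P = 132 - 2Q gives P = 173/2 - q_G, so π_G = (173/2 - q_G)q_G - 41q_G.
The leader's first-order condition 91/2 - 2q_G = 0 yields q_G = 91/4.
Then q_V = (91 - 2·(91/4))/4 = 91/8.

11.38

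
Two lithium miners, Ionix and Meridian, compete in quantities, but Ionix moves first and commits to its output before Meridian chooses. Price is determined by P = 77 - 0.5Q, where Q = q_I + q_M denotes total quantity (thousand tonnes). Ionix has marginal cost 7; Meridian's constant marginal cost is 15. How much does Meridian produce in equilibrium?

The follower Meridian best-responds to any q_I: π_M = (77 - 0.5Q)q_M - 15q_M.
Follower FOC: 62 - (1/2)q_I - q_M = 0, so q_M(q_I) = (62 - (1/2)q_I).
Ionix substitutes q_M(q_I) into its own profit: π_I = q_I(77 - (1/2)q_I - (62 - (1/2)q_I)/2) - 7q_I = (46 - (1/4)q_I)q_I - 7q_I.
Leader FOC: 39 - (1/2)q_I = 0, so q_I = 78.
Then q_M = (62 - (1/2)·78) = 23.

23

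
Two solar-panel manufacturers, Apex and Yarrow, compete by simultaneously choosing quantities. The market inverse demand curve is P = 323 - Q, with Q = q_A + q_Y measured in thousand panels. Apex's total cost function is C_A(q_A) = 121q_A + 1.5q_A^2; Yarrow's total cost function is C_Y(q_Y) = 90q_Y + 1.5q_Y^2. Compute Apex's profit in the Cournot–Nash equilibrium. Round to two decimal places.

2620.35

Apex's profit: π_A = (323 - Q)q_A - (121q_A + (3/2)q_A²). Setting ∂π_A/∂q_A = 0: 202 - 5q_A - (q_Y) = 0.
Yarrow's first-order condition: 233 - 5q_Y - (q_A) = 0.
So q_A = (202 - q_Y)/5 and q_Y = (233 - q_A)/5.
Solving the pair: q_A = 259/8, q_Y = 321/8.
Price P = 323 - 145/2 = 501/2.
Apex's profit: (501/2)·(259/8) - 121·(259/8) - (3/2)(259/8)² = 2620.3516.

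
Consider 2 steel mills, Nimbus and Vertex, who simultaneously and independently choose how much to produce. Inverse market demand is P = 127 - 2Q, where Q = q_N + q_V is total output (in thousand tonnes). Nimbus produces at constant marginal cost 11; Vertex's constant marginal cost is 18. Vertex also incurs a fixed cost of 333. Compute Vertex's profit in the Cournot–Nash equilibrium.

245

Nimbus's profit: π_N = (127 - 2Q)q_N - (11q_N). Setting ∂π_N/∂q_N = 0: 116 - 4q_N - 2(q_V) = 0.
Vertex's first-order condition: 109 - 4q_V - 2(q_N) = 0.
Best responses: q_N = (116 - 2q_V)/4, q_V = (109 - 2q_N)/4.
Substituting one into the other gives q_N = 41/2 and q_V = 17.
Price P = 127 - 2·(75/2) = 52.
Vertex's profit: (52 - 18)·17 - 333 = 245.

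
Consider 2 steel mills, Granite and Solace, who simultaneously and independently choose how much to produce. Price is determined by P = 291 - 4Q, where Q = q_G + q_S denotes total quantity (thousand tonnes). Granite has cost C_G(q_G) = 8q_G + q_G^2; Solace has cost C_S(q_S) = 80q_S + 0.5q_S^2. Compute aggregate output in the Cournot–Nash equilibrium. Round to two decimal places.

36.23

Granite's profit: π_G = (291 - 4Q)q_G - (8q_G + q_G²). Setting ∂π_G/∂q_G = 0: 283 - 10q_G - 4(q_S) = 0.
Solace's profit: π_S = (291 - 4Q)q_S - (80q_S + (1/2)q_S²). Setting ∂π_S/∂q_S = 0: 211 - 9q_S - 4(q_G) = 0.
So q_G = (283 - 4q_S)/10 and q_S = (211 - 4q_G)/9.
Solving the pair: q_G = 1703/74, q_S = 489/37.
Total output Q = 1703/74 + 489/37 = 36.2297.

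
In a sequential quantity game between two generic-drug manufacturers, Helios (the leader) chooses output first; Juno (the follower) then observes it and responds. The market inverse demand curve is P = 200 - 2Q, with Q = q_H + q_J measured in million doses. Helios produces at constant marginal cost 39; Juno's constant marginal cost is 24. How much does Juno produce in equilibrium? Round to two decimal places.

25.75

The follower Juno best-responds to any q_H: π_J = (200 - 2Q)q_J - 24q_J.
Setting the follower's marginal profit to zero, 176 - 2q_H - 4q_J = 0, i.e. q_J = (176 - 2q_H)/4.
The leader anticipates this reaction. Substituting into P = 200 - 2Q gives P = 112 - q_H, so π_H = (112 - q_H)q_H - 39q_H.
Leader FOC: 73 - 2q_H = 0, so q_H = 73/2.
Then q_J = (176 - 2·(73/2))/4 = 103/4.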